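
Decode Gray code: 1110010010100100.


Gray code: 1110010010100100
MSB stays the same: 1
Each subsequent bit = prev_binary XOR current_gray:
  B[1] = 1 XOR 1 = 0
  B[2] = 0 XOR 1 = 1
  B[3] = 1 XOR 0 = 1
  B[4] = 1 XOR 0 = 1
  B[5] = 1 XOR 1 = 0
  B[6] = 0 XOR 0 = 0
  B[7] = 0 XOR 0 = 0
  B[8] = 0 XOR 1 = 1
  B[9] = 1 XOR 0 = 1
  B[10] = 1 XOR 1 = 0
  B[11] = 0 XOR 0 = 0
  B[12] = 0 XOR 0 = 0
  B[13] = 0 XOR 1 = 1
  B[14] = 1 XOR 0 = 1
  B[15] = 1 XOR 0 = 1
= 1011100011000111 (47303 decimal)


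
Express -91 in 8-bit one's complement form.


Original: 01011011
Invert all bits:
  bit 0: 0 → 1
  bit 1: 1 → 0
  bit 2: 0 → 1
  bit 3: 1 → 0
  bit 4: 1 → 0
  bit 5: 0 → 1
  bit 6: 1 → 0
  bit 7: 1 → 0
= 10100100


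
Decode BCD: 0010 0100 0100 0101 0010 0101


Each 4-bit group → digit:
  0010 → 2
  0100 → 4
  0100 → 4
  0101 → 5
  0010 → 2
  0101 → 5
= 244525


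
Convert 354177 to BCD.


Each digit → 4-bit binary:
  3 → 0011
  5 → 0101
  4 → 0100
  1 → 0001
  7 → 0111
  7 → 0111
= 0011 0101 0100 0001 0111 0111


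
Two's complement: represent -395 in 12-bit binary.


Original: 000110001011
Step 1 - Invert all bits: 111001110100
Step 2 - Add 1: 111001110100 + 1
= 111001110101 (represents -395)


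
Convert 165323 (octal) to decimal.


Positional values:
Position 0: 3 × 8^0 = 3
Position 1: 2 × 8^1 = 16
Position 2: 3 × 8^2 = 192
Position 3: 5 × 8^3 = 2560
Position 4: 6 × 8^4 = 24576
Position 5: 1 × 8^5 = 32768
Sum = 3 + 16 + 192 + 2560 + 24576 + 32768
= 60115


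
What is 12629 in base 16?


Divide by 16 repeatedly:
12629 ÷ 16 = 789 remainder 5 (5)
789 ÷ 16 = 49 remainder 5 (5)
49 ÷ 16 = 3 remainder 1 (1)
3 ÷ 16 = 0 remainder 3 (3)
Reading remainders bottom-up:
= 0x3155


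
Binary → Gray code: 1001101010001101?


Binary: 1001101010001101
Gray code: G = B XOR (B >> 1)
B >> 1 = 0100110101000110
1001101010001101 XOR 0100110101000110:
  1 XOR 0 = 1
  0 XOR 1 = 1
  0 XOR 0 = 0
  1 XOR 0 = 1
  1 XOR 1 = 0
  0 XOR 1 = 1
  1 XOR 0 = 1
  0 XOR 1 = 1
  1 XOR 0 = 1
  0 XOR 1 = 1
  0 XOR 0 = 0
  0 XOR 0 = 0
  1 XOR 0 = 1
  1 XOR 1 = 0
  0 XOR 1 = 1
  1 XOR 0 = 1
= 1101011111001011


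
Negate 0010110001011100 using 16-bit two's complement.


Original: 0010110001011100
Step 1 - Invert all bits: 1101001110100011
Step 2 - Add 1: 1101001110100011 + 1
= 1101001110100100 (represents -11356)


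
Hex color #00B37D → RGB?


Hex: #00B37D
R = 00₁₆ = 0
G = B3₁₆ = 179
B = 7D₁₆ = 125
= RGB(0, 179, 125)


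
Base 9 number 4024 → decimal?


Positional values (base 9):
  4 × 9^0 = 4 × 1 = 4
  2 × 9^1 = 2 × 9 = 18
  0 × 9^2 = 0 × 81 = 0
  4 × 9^3 = 4 × 729 = 2916
Sum = 4 + 18 + 0 + 2916
= 2938


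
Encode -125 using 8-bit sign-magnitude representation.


Sign bit: 1 (negative)
Magnitude: 125 = 1111101
= 11111101


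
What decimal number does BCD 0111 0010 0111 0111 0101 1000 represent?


Each 4-bit group → digit:
  0111 → 7
  0010 → 2
  0111 → 7
  0111 → 7
  0101 → 5
  1000 → 8
= 727758


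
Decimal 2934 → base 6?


Divide by 6 repeatedly:
2934 ÷ 6 = 489 remainder 0
489 ÷ 6 = 81 remainder 3
81 ÷ 6 = 13 remainder 3
13 ÷ 6 = 2 remainder 1
2 ÷ 6 = 0 remainder 2
Reading remainders bottom-up:
= 21330


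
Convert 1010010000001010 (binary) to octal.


Group into 3-bit groups: 001010010000001010
  001 = 1
  010 = 2
  010 = 2
  000 = 0
  001 = 1
  010 = 2
= 0o122012


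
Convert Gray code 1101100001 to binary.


Gray code: 1101100001
MSB stays the same: 1
Each subsequent bit = prev_binary XOR current_gray:
  B[1] = 1 XOR 1 = 0
  B[2] = 0 XOR 0 = 0
  B[3] = 0 XOR 1 = 1
  B[4] = 1 XOR 1 = 0
  B[5] = 0 XOR 0 = 0
  B[6] = 0 XOR 0 = 0
  B[7] = 0 XOR 0 = 0
  B[8] = 0 XOR 0 = 0
  B[9] = 0 XOR 1 = 1
= 1001000001 (577 decimal)


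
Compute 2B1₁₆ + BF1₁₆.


Align and add column by column (LSB to MSB, each column mod 16 with carry):
  02B1
+ 0BF1
  ----
  col 0: 1(1) + 1(1) + 0 (carry in) = 2 → 2(2), carry out 0
  col 1: B(11) + F(15) + 0 (carry in) = 26 → A(10), carry out 1
  col 2: 2(2) + B(11) + 1 (carry in) = 14 → E(14), carry out 0
  col 3: 0(0) + 0(0) + 0 (carry in) = 0 → 0(0), carry out 0
Reading digits MSB→LSB: 0EA2
Strip leading zeros: EA2
= 0xEA2


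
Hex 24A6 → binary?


Each hex digit → 4 binary bits:
  2 = 0010
  4 = 0100
  A = 1010
  6 = 0110
Concatenate: 0010 0100 1010 0110
= 0010010010100110


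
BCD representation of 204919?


Each digit → 4-bit binary:
  2 → 0010
  0 → 0000
  4 → 0100
  9 → 1001
  1 → 0001
  9 → 1001
= 0010 0000 0100 1001 0001 1001


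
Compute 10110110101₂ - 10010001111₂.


Align and subtract column by column (LSB to MSB, borrowing when needed):
  10110110101
- 10010001111
  -----------
  col 0: (1 - 0 borrow-in) - 1 → 1 - 1 = 0, borrow out 0
  col 1: (0 - 0 borrow-in) - 1 → borrow from next column: (0+2) - 1 = 1, borrow out 1
  col 2: (1 - 1 borrow-in) - 1 → borrow from next column: (0+2) - 1 = 1, borrow out 1
  col 3: (0 - 1 borrow-in) - 1 → borrow from next column: (-1+2) - 1 = 0, borrow out 1
  col 4: (1 - 1 borrow-in) - 0 → 0 - 0 = 0, borrow out 0
  col 5: (1 - 0 borrow-in) - 0 → 1 - 0 = 1, borrow out 0
  col 6: (0 - 0 borrow-in) - 0 → 0 - 0 = 0, borrow out 0
  col 7: (1 - 0 borrow-in) - 1 → 1 - 1 = 0, borrow out 0
  col 8: (1 - 0 borrow-in) - 0 → 1 - 0 = 1, borrow out 0
  col 9: (0 - 0 borrow-in) - 0 → 0 - 0 = 0, borrow out 0
  col 10: (1 - 0 borrow-in) - 1 → 1 - 1 = 0, borrow out 0
Reading bits MSB→LSB: 00100100110
Strip leading zeros: 100100110
= 100100110


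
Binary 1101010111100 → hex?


Group into 4-bit nibbles: 0001101010111100
  0001 = 1
  1010 = A
  1011 = B
  1100 = C
= 0x1ABC


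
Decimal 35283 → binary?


Divide by 2 repeatedly:
35283 ÷ 2 = 17641 remainder 1
17641 ÷ 2 = 8820 remainder 1
8820 ÷ 2 = 4410 remainder 0
4410 ÷ 2 = 2205 remainder 0
2205 ÷ 2 = 1102 remainder 1
1102 ÷ 2 = 551 remainder 0
551 ÷ 2 = 275 remainder 1
275 ÷ 2 = 137 remainder 1
137 ÷ 2 = 68 remainder 1
68 ÷ 2 = 34 remainder 0
34 ÷ 2 = 17 remainder 0
17 ÷ 2 = 8 remainder 1
8 ÷ 2 = 4 remainder 0
4 ÷ 2 = 2 remainder 0
2 ÷ 2 = 1 remainder 0
1 ÷ 2 = 0 remainder 1
Reading remainders bottom-up:
= 1000100111010011


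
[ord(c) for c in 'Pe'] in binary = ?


String: 'Pe'  (2 characters)
Per-character ASCII lookup:
  'P': uppercase starts at 65: 'P' = 65 + 15 = 80 → 1010000
  'e': lowercase starts at 97: 'e' = 97 + 4 = 101 → 1100101
= 1010000 1100101


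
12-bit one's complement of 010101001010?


Original: 010101001010
Invert all bits:
  bit 0: 0 → 1
  bit 1: 1 → 0
  bit 2: 0 → 1
  bit 3: 1 → 0
  bit 4: 0 → 1
  bit 5: 1 → 0
  bit 6: 0 → 1
  bit 7: 0 → 1
  bit 8: 1 → 0
  bit 9: 0 → 1
  bit 10: 1 → 0
  bit 11: 0 → 1
= 101010110101


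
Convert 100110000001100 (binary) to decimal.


Positional values:
Bit 2: 1 × 2^2 = 4
Bit 3: 1 × 2^3 = 8
Bit 10: 1 × 2^10 = 1024
Bit 11: 1 × 2^11 = 2048
Bit 14: 1 × 2^14 = 16384
Sum = 4 + 8 + 1024 + 2048 + 16384
= 19468


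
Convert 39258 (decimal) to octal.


Divide by 8 repeatedly:
39258 ÷ 8 = 4907 remainder 2
4907 ÷ 8 = 613 remainder 3
613 ÷ 8 = 76 remainder 5
76 ÷ 8 = 9 remainder 4
9 ÷ 8 = 1 remainder 1
1 ÷ 8 = 0 remainder 1
Reading remainders bottom-up:
= 0o114532


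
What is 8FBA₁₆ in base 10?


Positional values:
Position 0: A × 16^0 = 10 × 1 = 10
Position 1: B × 16^1 = 11 × 16 = 176
Position 2: F × 16^2 = 15 × 256 = 3840
Position 3: 8 × 16^3 = 8 × 4096 = 32768
Sum = 10 + 176 + 3840 + 32768
= 36794


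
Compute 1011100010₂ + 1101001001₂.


Align and add column by column (LSB to MSB, carry propagating):
  01011100010
+ 01101001001
  -----------
  col 0: 0 + 1 + 0 (carry in) = 1 → bit 1, carry out 0
  col 1: 1 + 0 + 0 (carry in) = 1 → bit 1, carry out 0
  col 2: 0 + 0 + 0 (carry in) = 0 → bit 0, carry out 0
  col 3: 0 + 1 + 0 (carry in) = 1 → bit 1, carry out 0
  col 4: 0 + 0 + 0 (carry in) = 0 → bit 0, carry out 0
  col 5: 1 + 0 + 0 (carry in) = 1 → bit 1, carry out 0
  col 6: 1 + 1 + 0 (carry in) = 2 → bit 0, carry out 1
  col 7: 1 + 0 + 1 (carry in) = 2 → bit 0, carry out 1
  col 8: 0 + 1 + 1 (carry in) = 2 → bit 0, carry out 1
  col 9: 1 + 1 + 1 (carry in) = 3 → bit 1, carry out 1
  col 10: 0 + 0 + 1 (carry in) = 1 → bit 1, carry out 0
Reading bits MSB→LSB: 11000101011
Strip leading zeros: 11000101011
= 11000101011


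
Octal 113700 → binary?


Each octal digit → 3 binary bits:
  1 = 001
  1 = 001
  3 = 011
  7 = 111
  0 = 000
  0 = 000
Concatenate: 001 001 011 111 000 000
= 001001011111000000


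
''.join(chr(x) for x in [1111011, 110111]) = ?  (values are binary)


Codes (binary): 1111011 110111
Per-code ASCII lookup:
  1111011 = 123  (special character) → '{'
  110111 = 55  (range 48-57: digits, 55 - 48 = 7) → '7'
= '{7'


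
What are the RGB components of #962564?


Hex: #962564
R = 96₁₆ = 150
G = 25₁₆ = 37
B = 64₁₆ = 100
= RGB(150, 37, 100)


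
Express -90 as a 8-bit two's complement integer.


Original: 01011010
Step 1 - Invert all bits: 10100101
Step 2 - Add 1: 10100101 + 1
= 10100110 (represents -90)


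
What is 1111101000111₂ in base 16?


Group into 4-bit nibbles: 0001111101000111
  0001 = 1
  1111 = F
  0100 = 4
  0111 = 7
= 0x1F47


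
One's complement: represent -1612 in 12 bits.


Original: 011001001100
Invert all bits:
  bit 0: 0 → 1
  bit 1: 1 → 0
  bit 2: 1 → 0
  bit 3: 0 → 1
  bit 4: 0 → 1
  bit 5: 1 → 0
  bit 6: 0 → 1
  bit 7: 0 → 1
  bit 8: 1 → 0
  bit 9: 1 → 0
  bit 10: 0 → 1
  bit 11: 0 → 1
= 100110110011


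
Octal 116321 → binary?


Each octal digit → 3 binary bits:
  1 = 001
  1 = 001
  6 = 110
  3 = 011
  2 = 010
  1 = 001
Concatenate: 001 001 110 011 010 001
= 001001110011010001


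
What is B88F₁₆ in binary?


Each hex digit → 4 binary bits:
  B = 1011
  8 = 1000
  8 = 1000
  F = 1111
Concatenate: 1011 1000 1000 1111
= 1011100010001111


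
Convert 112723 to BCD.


Each digit → 4-bit binary:
  1 → 0001
  1 → 0001
  2 → 0010
  7 → 0111
  2 → 0010
  3 → 0011
= 0001 0001 0010 0111 0010 0011


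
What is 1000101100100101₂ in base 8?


Group into 3-bit groups: 001000101100100101
  001 = 1
  000 = 0
  101 = 5
  100 = 4
  100 = 4
  101 = 5
= 0o105445


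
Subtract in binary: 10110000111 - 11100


Align and subtract column by column (LSB to MSB, borrowing when needed):
  10110000111
- 00000011100
  -----------
  col 0: (1 - 0 borrow-in) - 0 → 1 - 0 = 1, borrow out 0
  col 1: (1 - 0 borrow-in) - 0 → 1 - 0 = 1, borrow out 0
  col 2: (1 - 0 borrow-in) - 1 → 1 - 1 = 0, borrow out 0
  col 3: (0 - 0 borrow-in) - 1 → borrow from next column: (0+2) - 1 = 1, borrow out 1
  col 4: (0 - 1 borrow-in) - 1 → borrow from next column: (-1+2) - 1 = 0, borrow out 1
  col 5: (0 - 1 borrow-in) - 0 → borrow from next column: (-1+2) - 0 = 1, borrow out 1
  col 6: (0 - 1 borrow-in) - 0 → borrow from next column: (-1+2) - 0 = 1, borrow out 1
  col 7: (1 - 1 borrow-in) - 0 → 0 - 0 = 0, borrow out 0
  col 8: (1 - 0 borrow-in) - 0 → 1 - 0 = 1, borrow out 0
  col 9: (0 - 0 borrow-in) - 0 → 0 - 0 = 0, borrow out 0
  col 10: (1 - 0 borrow-in) - 0 → 1 - 0 = 1, borrow out 0
Reading bits MSB→LSB: 10101101011
Strip leading zeros: 10101101011
= 10101101011


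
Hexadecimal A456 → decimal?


Positional values:
Position 0: 6 × 16^0 = 6 × 1 = 6
Position 1: 5 × 16^1 = 5 × 16 = 80
Position 2: 4 × 16^2 = 4 × 256 = 1024
Position 3: A × 16^3 = 10 × 4096 = 40960
Sum = 6 + 80 + 1024 + 40960
= 42070


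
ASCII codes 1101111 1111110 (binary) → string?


Codes (binary): 1101111 1111110
Per-code ASCII lookup:
  1101111 = 111  (range 97-122: lowercase, 111 - 97 = 14) → 'o'
  1111110 = 126  (special character) → '~'
= 'o~'


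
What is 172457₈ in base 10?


Positional values:
Position 0: 7 × 8^0 = 7
Position 1: 5 × 8^1 = 40
Position 2: 4 × 8^2 = 256
Position 3: 2 × 8^3 = 1024
Position 4: 7 × 8^4 = 28672
Position 5: 1 × 8^5 = 32768
Sum = 7 + 40 + 256 + 1024 + 28672 + 32768
= 62767


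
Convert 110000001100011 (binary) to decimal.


Positional values:
Bit 0: 1 × 2^0 = 1
Bit 1: 1 × 2^1 = 2
Bit 5: 1 × 2^5 = 32
Bit 6: 1 × 2^6 = 64
Bit 13: 1 × 2^13 = 8192
Bit 14: 1 × 2^14 = 16384
Sum = 1 + 2 + 32 + 64 + 8192 + 16384
= 24675


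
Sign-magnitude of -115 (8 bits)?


Sign bit: 1 (negative)
Magnitude: 115 = 1110011
= 11110011


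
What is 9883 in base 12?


Divide by 12 repeatedly:
9883 ÷ 12 = 823 remainder 7
823 ÷ 12 = 68 remainder 7
68 ÷ 12 = 5 remainder 8
5 ÷ 12 = 0 remainder 5
Reading remainders bottom-up:
= 5877


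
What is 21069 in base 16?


Divide by 16 repeatedly:
21069 ÷ 16 = 1316 remainder 13 (D)
1316 ÷ 16 = 82 remainder 4 (4)
82 ÷ 16 = 5 remainder 2 (2)
5 ÷ 16 = 0 remainder 5 (5)
Reading remainders bottom-up:
= 0x524D


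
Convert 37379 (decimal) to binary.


Divide by 2 repeatedly:
37379 ÷ 2 = 18689 remainder 1
18689 ÷ 2 = 9344 remainder 1
9344 ÷ 2 = 4672 remainder 0
4672 ÷ 2 = 2336 remainder 0
2336 ÷ 2 = 1168 remainder 0
1168 ÷ 2 = 584 remainder 0
584 ÷ 2 = 292 remainder 0
292 ÷ 2 = 146 remainder 0
146 ÷ 2 = 73 remainder 0
73 ÷ 2 = 36 remainder 1
36 ÷ 2 = 18 remainder 0
18 ÷ 2 = 9 remainder 0
9 ÷ 2 = 4 remainder 1
4 ÷ 2 = 2 remainder 0
2 ÷ 2 = 1 remainder 0
1 ÷ 2 = 0 remainder 1
Reading remainders bottom-up:
= 1001001000000011


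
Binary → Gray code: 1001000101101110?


Binary: 1001000101101110
Gray code: G = B XOR (B >> 1)
B >> 1 = 0100100010110111
1001000101101110 XOR 0100100010110111:
  1 XOR 0 = 1
  0 XOR 1 = 1
  0 XOR 0 = 0
  1 XOR 0 = 1
  0 XOR 1 = 1
  0 XOR 0 = 0
  0 XOR 0 = 0
  1 XOR 0 = 1
  0 XOR 1 = 1
  1 XOR 0 = 1
  1 XOR 1 = 0
  0 XOR 1 = 1
  1 XOR 0 = 1
  1 XOR 1 = 0
  1 XOR 1 = 0
  0 XOR 1 = 1
= 1101100111011001


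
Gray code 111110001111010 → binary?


Gray code: 111110001111010
MSB stays the same: 1
Each subsequent bit = prev_binary XOR current_gray:
  B[1] = 1 XOR 1 = 0
  B[2] = 0 XOR 1 = 1
  B[3] = 1 XOR 1 = 0
  B[4] = 0 XOR 1 = 1
  B[5] = 1 XOR 0 = 1
  B[6] = 1 XOR 0 = 1
  B[7] = 1 XOR 0 = 1
  B[8] = 1 XOR 1 = 0
  B[9] = 0 XOR 1 = 1
  B[10] = 1 XOR 1 = 0
  B[11] = 0 XOR 1 = 1
  B[12] = 1 XOR 0 = 1
  B[13] = 1 XOR 1 = 0
  B[14] = 0 XOR 0 = 0
= 101011110101100 (22444 decimal)


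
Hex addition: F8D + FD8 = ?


Align and add column by column (LSB to MSB, each column mod 16 with carry):
  0F8D
+ 0FD8
  ----
  col 0: D(13) + 8(8) + 0 (carry in) = 21 → 5(5), carry out 1
  col 1: 8(8) + D(13) + 1 (carry in) = 22 → 6(6), carry out 1
  col 2: F(15) + F(15) + 1 (carry in) = 31 → F(15), carry out 1
  col 3: 0(0) + 0(0) + 1 (carry in) = 1 → 1(1), carry out 0
Reading digits MSB→LSB: 1F65
Strip leading zeros: 1F65
= 0x1F65


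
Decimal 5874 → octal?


Divide by 8 repeatedly:
5874 ÷ 8 = 734 remainder 2
734 ÷ 8 = 91 remainder 6
91 ÷ 8 = 11 remainder 3
11 ÷ 8 = 1 remainder 3
1 ÷ 8 = 0 remainder 1
Reading remainders bottom-up:
= 0o13362


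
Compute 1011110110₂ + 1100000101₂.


Align and add column by column (LSB to MSB, carry propagating):
  01011110110
+ 01100000101
  -----------
  col 0: 0 + 1 + 0 (carry in) = 1 → bit 1, carry out 0
  col 1: 1 + 0 + 0 (carry in) = 1 → bit 1, carry out 0
  col 2: 1 + 1 + 0 (carry in) = 2 → bit 0, carry out 1
  col 3: 0 + 0 + 1 (carry in) = 1 → bit 1, carry out 0
  col 4: 1 + 0 + 0 (carry in) = 1 → bit 1, carry out 0
  col 5: 1 + 0 + 0 (carry in) = 1 → bit 1, carry out 0
  col 6: 1 + 0 + 0 (carry in) = 1 → bit 1, carry out 0
  col 7: 1 + 0 + 0 (carry in) = 1 → bit 1, carry out 0
  col 8: 0 + 1 + 0 (carry in) = 1 → bit 1, carry out 0
  col 9: 1 + 1 + 0 (carry in) = 2 → bit 0, carry out 1
  col 10: 0 + 0 + 1 (carry in) = 1 → bit 1, carry out 0
Reading bits MSB→LSB: 10111111011
Strip leading zeros: 10111111011
= 10111111011


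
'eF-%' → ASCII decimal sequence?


String: 'eF-%'  (4 characters)
Per-character ASCII lookup:
  'e': lowercase starts at 97: 'e' = 97 + 4 = 101
  'F': uppercase starts at 65: 'F' = 65 + 5 = 70
  '-': special character: '-' = 45
  '%': special character: '%' = 37
= 101 70 45 37


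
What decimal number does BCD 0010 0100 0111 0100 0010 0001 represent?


Each 4-bit group → digit:
  0010 → 2
  0100 → 4
  0111 → 7
  0100 → 4
  0010 → 2
  0001 → 1
= 247421


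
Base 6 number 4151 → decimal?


Positional values (base 6):
  1 × 6^0 = 1 × 1 = 1
  5 × 6^1 = 5 × 6 = 30
  1 × 6^2 = 1 × 36 = 36
  4 × 6^3 = 4 × 216 = 864
Sum = 1 + 30 + 36 + 864
= 931


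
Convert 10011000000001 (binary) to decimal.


Positional values:
Bit 0: 1 × 2^0 = 1
Bit 9: 1 × 2^9 = 512
Bit 10: 1 × 2^10 = 1024
Bit 13: 1 × 2^13 = 8192
Sum = 1 + 512 + 1024 + 8192
= 9729


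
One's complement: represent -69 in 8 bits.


Original: 01000101
Invert all bits:
  bit 0: 0 → 1
  bit 1: 1 → 0
  bit 2: 0 → 1
  bit 3: 0 → 1
  bit 4: 0 → 1
  bit 5: 1 → 0
  bit 6: 0 → 1
  bit 7: 1 → 0
= 10111010


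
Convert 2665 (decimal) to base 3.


Divide by 3 repeatedly:
2665 ÷ 3 = 888 remainder 1
888 ÷ 3 = 296 remainder 0
296 ÷ 3 = 98 remainder 2
98 ÷ 3 = 32 remainder 2
32 ÷ 3 = 10 remainder 2
10 ÷ 3 = 3 remainder 1
3 ÷ 3 = 1 remainder 0
1 ÷ 3 = 0 remainder 1
Reading remainders bottom-up:
= 10122201


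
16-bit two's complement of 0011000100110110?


Original: 0011000100110110
Step 1 - Invert all bits: 1100111011001001
Step 2 - Add 1: 1100111011001001 + 1
= 1100111011001010 (represents -12598)


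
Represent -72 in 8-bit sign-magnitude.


Sign bit: 1 (negative)
Magnitude: 72 = 1001000
= 11001000


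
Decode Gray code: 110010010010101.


Gray code: 110010010010101
MSB stays the same: 1
Each subsequent bit = prev_binary XOR current_gray:
  B[1] = 1 XOR 1 = 0
  B[2] = 0 XOR 0 = 0
  B[3] = 0 XOR 0 = 0
  B[4] = 0 XOR 1 = 1
  B[5] = 1 XOR 0 = 1
  B[6] = 1 XOR 0 = 1
  B[7] = 1 XOR 1 = 0
  B[8] = 0 XOR 0 = 0
  B[9] = 0 XOR 0 = 0
  B[10] = 0 XOR 1 = 1
  B[11] = 1 XOR 0 = 1
  B[12] = 1 XOR 1 = 0
  B[13] = 0 XOR 0 = 0
  B[14] = 0 XOR 1 = 1
= 100011100011001 (18201 decimal)


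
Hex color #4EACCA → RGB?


Hex: #4EACCA
R = 4E₁₆ = 78
G = AC₁₆ = 172
B = CA₁₆ = 202
= RGB(78, 172, 202)


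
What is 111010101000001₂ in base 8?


Group into 3-bit groups: 111010101000001
  111 = 7
  010 = 2
  101 = 5
  000 = 0
  001 = 1
= 0o72501


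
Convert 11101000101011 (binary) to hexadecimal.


Group into 4-bit nibbles: 0011101000101011
  0011 = 3
  1010 = A
  0010 = 2
  1011 = B
= 0x3A2B


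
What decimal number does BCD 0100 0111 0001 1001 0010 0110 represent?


Each 4-bit group → digit:
  0100 → 4
  0111 → 7
  0001 → 1
  1001 → 9
  0010 → 2
  0110 → 6
= 471926


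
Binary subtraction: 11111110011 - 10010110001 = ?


Align and subtract column by column (LSB to MSB, borrowing when needed):
  11111110011
- 10010110001
  -----------
  col 0: (1 - 0 borrow-in) - 1 → 1 - 1 = 0, borrow out 0
  col 1: (1 - 0 borrow-in) - 0 → 1 - 0 = 1, borrow out 0
  col 2: (0 - 0 borrow-in) - 0 → 0 - 0 = 0, borrow out 0
  col 3: (0 - 0 borrow-in) - 0 → 0 - 0 = 0, borrow out 0
  col 4: (1 - 0 borrow-in) - 1 → 1 - 1 = 0, borrow out 0
  col 5: (1 - 0 borrow-in) - 1 → 1 - 1 = 0, borrow out 0
  col 6: (1 - 0 borrow-in) - 0 → 1 - 0 = 1, borrow out 0
  col 7: (1 - 0 borrow-in) - 1 → 1 - 1 = 0, borrow out 0
  col 8: (1 - 0 borrow-in) - 0 → 1 - 0 = 1, borrow out 0
  col 9: (1 - 0 borrow-in) - 0 → 1 - 0 = 1, borrow out 0
  col 10: (1 - 0 borrow-in) - 1 → 1 - 1 = 0, borrow out 0
Reading bits MSB→LSB: 01101000010
Strip leading zeros: 1101000010
= 1101000010


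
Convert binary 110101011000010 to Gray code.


Binary: 110101011000010
Gray code: G = B XOR (B >> 1)
B >> 1 = 011010101100001
110101011000010 XOR 011010101100001:
  1 XOR 0 = 1
  1 XOR 1 = 0
  0 XOR 1 = 1
  1 XOR 0 = 1
  0 XOR 1 = 1
  1 XOR 0 = 1
  0 XOR 1 = 1
  1 XOR 0 = 1
  1 XOR 1 = 0
  0 XOR 1 = 1
  0 XOR 0 = 0
  0 XOR 0 = 0
  0 XOR 0 = 0
  1 XOR 0 = 1
  0 XOR 1 = 1
= 101111110100011


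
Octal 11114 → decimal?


Positional values:
Position 0: 4 × 8^0 = 4
Position 1: 1 × 8^1 = 8
Position 2: 1 × 8^2 = 64
Position 3: 1 × 8^3 = 512
Position 4: 1 × 8^4 = 4096
Sum = 4 + 8 + 64 + 512 + 4096
= 4684


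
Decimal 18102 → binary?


Divide by 2 repeatedly:
18102 ÷ 2 = 9051 remainder 0
9051 ÷ 2 = 4525 remainder 1
4525 ÷ 2 = 2262 remainder 1
2262 ÷ 2 = 1131 remainder 0
1131 ÷ 2 = 565 remainder 1
565 ÷ 2 = 282 remainder 1
282 ÷ 2 = 141 remainder 0
141 ÷ 2 = 70 remainder 1
70 ÷ 2 = 35 remainder 0
35 ÷ 2 = 17 remainder 1
17 ÷ 2 = 8 remainder 1
8 ÷ 2 = 4 remainder 0
4 ÷ 2 = 2 remainder 0
2 ÷ 2 = 1 remainder 0
1 ÷ 2 = 0 remainder 1
Reading remainders bottom-up:
= 100011010110110


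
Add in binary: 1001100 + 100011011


Align and add column by column (LSB to MSB, carry propagating):
  0001001100
+ 0100011011
  ----------
  col 0: 0 + 1 + 0 (carry in) = 1 → bit 1, carry out 0
  col 1: 0 + 1 + 0 (carry in) = 1 → bit 1, carry out 0
  col 2: 1 + 0 + 0 (carry in) = 1 → bit 1, carry out 0
  col 3: 1 + 1 + 0 (carry in) = 2 → bit 0, carry out 1
  col 4: 0 + 1 + 1 (carry in) = 2 → bit 0, carry out 1
  col 5: 0 + 0 + 1 (carry in) = 1 → bit 1, carry out 0
  col 6: 1 + 0 + 0 (carry in) = 1 → bit 1, carry out 0
  col 7: 0 + 0 + 0 (carry in) = 0 → bit 0, carry out 0
  col 8: 0 + 1 + 0 (carry in) = 1 → bit 1, carry out 0
  col 9: 0 + 0 + 0 (carry in) = 0 → bit 0, carry out 0
Reading bits MSB→LSB: 0101100111
Strip leading zeros: 101100111
= 101100111


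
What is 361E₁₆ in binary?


Each hex digit → 4 binary bits:
  3 = 0011
  6 = 0110
  1 = 0001
  E = 1110
Concatenate: 0011 0110 0001 1110
= 0011011000011110


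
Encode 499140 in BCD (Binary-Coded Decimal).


Each digit → 4-bit binary:
  4 → 0100
  9 → 1001
  9 → 1001
  1 → 0001
  4 → 0100
  0 → 0000
= 0100 1001 1001 0001 0100 0000


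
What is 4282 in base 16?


Divide by 16 repeatedly:
4282 ÷ 16 = 267 remainder 10 (A)
267 ÷ 16 = 16 remainder 11 (B)
16 ÷ 16 = 1 remainder 0 (0)
1 ÷ 16 = 0 remainder 1 (1)
Reading remainders bottom-up:
= 0x10BA


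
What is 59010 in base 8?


Divide by 8 repeatedly:
59010 ÷ 8 = 7376 remainder 2
7376 ÷ 8 = 922 remainder 0
922 ÷ 8 = 115 remainder 2
115 ÷ 8 = 14 remainder 3
14 ÷ 8 = 1 remainder 6
1 ÷ 8 = 0 remainder 1
Reading remainders bottom-up:
= 0o163202


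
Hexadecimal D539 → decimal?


Positional values:
Position 0: 9 × 16^0 = 9 × 1 = 9
Position 1: 3 × 16^1 = 3 × 16 = 48
Position 2: 5 × 16^2 = 5 × 256 = 1280
Position 3: D × 16^3 = 13 × 4096 = 53248
Sum = 9 + 48 + 1280 + 53248
= 54585


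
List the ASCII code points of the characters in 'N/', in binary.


String: 'N/'  (2 characters)
Per-character ASCII lookup:
  'N': uppercase starts at 65: 'N' = 65 + 13 = 78 → 1001110
  '/': special character: '/' = 47 → 101111
= 1001110 101111


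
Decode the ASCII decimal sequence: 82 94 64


Codes (decimal): 82 94 64
Per-code ASCII lookup:
  82  (range 65-90: uppercase, 82 - 65 = 17) → 'R'
  94  (special character) → '^'
  64  (special character) → '@'
= 'R^@'


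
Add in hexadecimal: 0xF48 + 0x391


Align and add column by column (LSB to MSB, each column mod 16 with carry):
  0F48
+ 0391
  ----
  col 0: 8(8) + 1(1) + 0 (carry in) = 9 → 9(9), carry out 0
  col 1: 4(4) + 9(9) + 0 (carry in) = 13 → D(13), carry out 0
  col 2: F(15) + 3(3) + 0 (carry in) = 18 → 2(2), carry out 1
  col 3: 0(0) + 0(0) + 1 (carry in) = 1 → 1(1), carry out 0
Reading digits MSB→LSB: 12D9
Strip leading zeros: 12D9
= 0x12D9


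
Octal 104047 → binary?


Each octal digit → 3 binary bits:
  1 = 001
  0 = 000
  4 = 100
  0 = 000
  4 = 100
  7 = 111
Concatenate: 001 000 100 000 100 111
= 001000100000100111


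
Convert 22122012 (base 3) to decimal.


Positional values (base 3):
  2 × 3^0 = 2 × 1 = 2
  1 × 3^1 = 1 × 3 = 3
  0 × 3^2 = 0 × 9 = 0
  2 × 3^3 = 2 × 27 = 54
  2 × 3^4 = 2 × 81 = 162
  1 × 3^5 = 1 × 243 = 243
  2 × 3^6 = 2 × 729 = 1458
  2 × 3^7 = 2 × 2187 = 4374
Sum = 2 + 3 + 0 + 54 + 162 + 243 + 1458 + 4374
= 6296


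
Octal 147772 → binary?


Each octal digit → 3 binary bits:
  1 = 001
  4 = 100
  7 = 111
  7 = 111
  7 = 111
  2 = 010
Concatenate: 001 100 111 111 111 010
= 001100111111111010


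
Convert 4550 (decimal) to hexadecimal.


Divide by 16 repeatedly:
4550 ÷ 16 = 284 remainder 6 (6)
284 ÷ 16 = 17 remainder 12 (C)
17 ÷ 16 = 1 remainder 1 (1)
1 ÷ 16 = 0 remainder 1 (1)
Reading remainders bottom-up:
= 0x11C6


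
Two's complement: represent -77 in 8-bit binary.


Original: 01001101
Step 1 - Invert all bits: 10110010
Step 2 - Add 1: 10110010 + 1
= 10110011 (represents -77)


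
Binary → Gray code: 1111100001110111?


Binary: 1111100001110111
Gray code: G = B XOR (B >> 1)
B >> 1 = 0111110000111011
1111100001110111 XOR 0111110000111011:
  1 XOR 0 = 1
  1 XOR 1 = 0
  1 XOR 1 = 0
  1 XOR 1 = 0
  1 XOR 1 = 0
  0 XOR 1 = 1
  0 XOR 0 = 0
  0 XOR 0 = 0
  0 XOR 0 = 0
  1 XOR 0 = 1
  1 XOR 1 = 0
  1 XOR 1 = 0
  0 XOR 1 = 1
  1 XOR 0 = 1
  1 XOR 1 = 0
  1 XOR 1 = 0
= 1000010001001100


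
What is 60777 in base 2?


Divide by 2 repeatedly:
60777 ÷ 2 = 30388 remainder 1
30388 ÷ 2 = 15194 remainder 0
15194 ÷ 2 = 7597 remainder 0
7597 ÷ 2 = 3798 remainder 1
3798 ÷ 2 = 1899 remainder 0
1899 ÷ 2 = 949 remainder 1
949 ÷ 2 = 474 remainder 1
474 ÷ 2 = 237 remainder 0
237 ÷ 2 = 118 remainder 1
118 ÷ 2 = 59 remainder 0
59 ÷ 2 = 29 remainder 1
29 ÷ 2 = 14 remainder 1
14 ÷ 2 = 7 remainder 0
7 ÷ 2 = 3 remainder 1
3 ÷ 2 = 1 remainder 1
1 ÷ 2 = 0 remainder 1
Reading remainders bottom-up:
= 1110110101101001


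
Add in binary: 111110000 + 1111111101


Align and add column by column (LSB to MSB, carry propagating):
  00111110000
+ 01111111101
  -----------
  col 0: 0 + 1 + 0 (carry in) = 1 → bit 1, carry out 0
  col 1: 0 + 0 + 0 (carry in) = 0 → bit 0, carry out 0
  col 2: 0 + 1 + 0 (carry in) = 1 → bit 1, carry out 0
  col 3: 0 + 1 + 0 (carry in) = 1 → bit 1, carry out 0
  col 4: 1 + 1 + 0 (carry in) = 2 → bit 0, carry out 1
  col 5: 1 + 1 + 1 (carry in) = 3 → bit 1, carry out 1
  col 6: 1 + 1 + 1 (carry in) = 3 → bit 1, carry out 1
  col 7: 1 + 1 + 1 (carry in) = 3 → bit 1, carry out 1
  col 8: 1 + 1 + 1 (carry in) = 3 → bit 1, carry out 1
  col 9: 0 + 1 + 1 (carry in) = 2 → bit 0, carry out 1
  col 10: 0 + 0 + 1 (carry in) = 1 → bit 1, carry out 0
Reading bits MSB→LSB: 10111101101
Strip leading zeros: 10111101101
= 10111101101


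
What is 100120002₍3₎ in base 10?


Positional values (base 3):
  2 × 3^0 = 2 × 1 = 2
  0 × 3^1 = 0 × 3 = 0
  0 × 3^2 = 0 × 9 = 0
  0 × 3^3 = 0 × 27 = 0
  2 × 3^4 = 2 × 81 = 162
  1 × 3^5 = 1 × 243 = 243
  0 × 3^6 = 0 × 729 = 0
  0 × 3^7 = 0 × 2187 = 0
  1 × 3^8 = 1 × 6561 = 6561
Sum = 2 + 0 + 0 + 0 + 162 + 243 + 0 + 0 + 6561
= 6968


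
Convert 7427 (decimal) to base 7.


Divide by 7 repeatedly:
7427 ÷ 7 = 1061 remainder 0
1061 ÷ 7 = 151 remainder 4
151 ÷ 7 = 21 remainder 4
21 ÷ 7 = 3 remainder 0
3 ÷ 7 = 0 remainder 3
Reading remainders bottom-up:
= 30440


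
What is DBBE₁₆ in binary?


Each hex digit → 4 binary bits:
  D = 1101
  B = 1011
  B = 1011
  E = 1110
Concatenate: 1101 1011 1011 1110
= 1101101110111110


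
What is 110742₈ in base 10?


Positional values:
Position 0: 2 × 8^0 = 2
Position 1: 4 × 8^1 = 32
Position 2: 7 × 8^2 = 448
Position 3: 0 × 8^3 = 0
Position 4: 1 × 8^4 = 4096
Position 5: 1 × 8^5 = 32768
Sum = 2 + 32 + 448 + 0 + 4096 + 32768
= 37346


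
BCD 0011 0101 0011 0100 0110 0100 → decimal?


Each 4-bit group → digit:
  0011 → 3
  0101 → 5
  0011 → 3
  0100 → 4
  0110 → 6
  0100 → 4
= 353464


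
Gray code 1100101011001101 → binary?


Gray code: 1100101011001101
MSB stays the same: 1
Each subsequent bit = prev_binary XOR current_gray:
  B[1] = 1 XOR 1 = 0
  B[2] = 0 XOR 0 = 0
  B[3] = 0 XOR 0 = 0
  B[4] = 0 XOR 1 = 1
  B[5] = 1 XOR 0 = 1
  B[6] = 1 XOR 1 = 0
  B[7] = 0 XOR 0 = 0
  B[8] = 0 XOR 1 = 1
  B[9] = 1 XOR 1 = 0
  B[10] = 0 XOR 0 = 0
  B[11] = 0 XOR 0 = 0
  B[12] = 0 XOR 1 = 1
  B[13] = 1 XOR 1 = 0
  B[14] = 0 XOR 0 = 0
  B[15] = 0 XOR 1 = 1
= 1000110010001001 (35977 decimal)


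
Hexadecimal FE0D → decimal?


Positional values:
Position 0: D × 16^0 = 13 × 1 = 13
Position 1: 0 × 16^1 = 0 × 16 = 0
Position 2: E × 16^2 = 14 × 256 = 3584
Position 3: F × 16^3 = 15 × 4096 = 61440
Sum = 13 + 0 + 3584 + 61440
= 65037


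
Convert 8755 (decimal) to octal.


Divide by 8 repeatedly:
8755 ÷ 8 = 1094 remainder 3
1094 ÷ 8 = 136 remainder 6
136 ÷ 8 = 17 remainder 0
17 ÷ 8 = 2 remainder 1
2 ÷ 8 = 0 remainder 2
Reading remainders bottom-up:
= 0o21063


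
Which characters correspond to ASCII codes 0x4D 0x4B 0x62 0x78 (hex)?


Codes (hex): 0x4D 0x4B 0x62 0x78
Per-code ASCII lookup:
  0x4D = 77  (range 65-90: uppercase, 77 - 65 = 12) → 'M'
  0x4B = 75  (range 65-90: uppercase, 75 - 65 = 10) → 'K'
  0x62 = 98  (range 97-122: lowercase, 98 - 97 = 1) → 'b'
  0x78 = 120  (range 97-122: lowercase, 120 - 97 = 23) → 'x'
= 'MKbx'


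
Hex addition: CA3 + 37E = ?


Align and add column by column (LSB to MSB, each column mod 16 with carry):
  0CA3
+ 037E
  ----
  col 0: 3(3) + E(14) + 0 (carry in) = 17 → 1(1), carry out 1
  col 1: A(10) + 7(7) + 1 (carry in) = 18 → 2(2), carry out 1
  col 2: C(12) + 3(3) + 1 (carry in) = 16 → 0(0), carry out 1
  col 3: 0(0) + 0(0) + 1 (carry in) = 1 → 1(1), carry out 0
Reading digits MSB→LSB: 1021
Strip leading zeros: 1021
= 0x1021


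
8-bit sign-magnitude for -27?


Sign bit: 1 (negative)
Magnitude: 27 = 0011011
= 10011011


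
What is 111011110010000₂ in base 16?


Group into 4-bit nibbles: 0111011110010000
  0111 = 7
  0111 = 7
  1001 = 9
  0000 = 0
= 0x7790


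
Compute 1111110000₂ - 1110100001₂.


Align and subtract column by column (LSB to MSB, borrowing when needed):
  1111110000
- 1110100001
  ----------
  col 0: (0 - 0 borrow-in) - 1 → borrow from next column: (0+2) - 1 = 1, borrow out 1
  col 1: (0 - 1 borrow-in) - 0 → borrow from next column: (-1+2) - 0 = 1, borrow out 1
  col 2: (0 - 1 borrow-in) - 0 → borrow from next column: (-1+2) - 0 = 1, borrow out 1
  col 3: (0 - 1 borrow-in) - 0 → borrow from next column: (-1+2) - 0 = 1, borrow out 1
  col 4: (1 - 1 borrow-in) - 0 → 0 - 0 = 0, borrow out 0
  col 5: (1 - 0 borrow-in) - 1 → 1 - 1 = 0, borrow out 0
  col 6: (1 - 0 borrow-in) - 0 → 1 - 0 = 1, borrow out 0
  col 7: (1 - 0 borrow-in) - 1 → 1 - 1 = 0, borrow out 0
  col 8: (1 - 0 borrow-in) - 1 → 1 - 1 = 0, borrow out 0
  col 9: (1 - 0 borrow-in) - 1 → 1 - 1 = 0, borrow out 0
Reading bits MSB→LSB: 0001001111
Strip leading zeros: 1001111
= 1001111


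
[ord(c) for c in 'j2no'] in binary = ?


String: 'j2no'  (4 characters)
Per-character ASCII lookup:
  'j': lowercase starts at 97: 'j' = 97 + 9 = 106 → 1101010
  '2': digits start at 48: '2' = 48 + 2 = 50 → 110010
  'n': lowercase starts at 97: 'n' = 97 + 13 = 110 → 1101110
  'o': lowercase starts at 97: 'o' = 97 + 14 = 111 → 1101111
= 1101010 110010 1101110 1101111


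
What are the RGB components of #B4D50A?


Hex: #B4D50A
R = B4₁₆ = 180
G = D5₁₆ = 213
B = 0A₁₆ = 10
= RGB(180, 213, 10)


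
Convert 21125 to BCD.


Each digit → 4-bit binary:
  2 → 0010
  1 → 0001
  1 → 0001
  2 → 0010
  5 → 0101
= 0010 0001 0001 0010 0101


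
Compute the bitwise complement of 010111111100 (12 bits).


Original: 010111111100
Invert all bits:
  bit 0: 0 → 1
  bit 1: 1 → 0
  bit 2: 0 → 1
  bit 3: 1 → 0
  bit 4: 1 → 0
  bit 5: 1 → 0
  bit 6: 1 → 0
  bit 7: 1 → 0
  bit 8: 1 → 0
  bit 9: 1 → 0
  bit 10: 0 → 1
  bit 11: 0 → 1
= 101000000011


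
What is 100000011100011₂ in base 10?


Positional values:
Bit 0: 1 × 2^0 = 1
Bit 1: 1 × 2^1 = 2
Bit 5: 1 × 2^5 = 32
Bit 6: 1 × 2^6 = 64
Bit 7: 1 × 2^7 = 128
Bit 14: 1 × 2^14 = 16384
Sum = 1 + 2 + 32 + 64 + 128 + 16384
= 16611


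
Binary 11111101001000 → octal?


Group into 3-bit groups: 011111101001000
  011 = 3
  111 = 7
  101 = 5
  001 = 1
  000 = 0
= 0o37510


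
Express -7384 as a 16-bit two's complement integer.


Original: 0001110011011000
Step 1 - Invert all bits: 1110001100100111
Step 2 - Add 1: 1110001100100111 + 1
= 1110001100101000 (represents -7384)


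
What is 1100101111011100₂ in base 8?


Group into 3-bit groups: 001100101111011100
  001 = 1
  100 = 4
  101 = 5
  111 = 7
  011 = 3
  100 = 4
= 0o145734


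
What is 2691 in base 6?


Divide by 6 repeatedly:
2691 ÷ 6 = 448 remainder 3
448 ÷ 6 = 74 remainder 4
74 ÷ 6 = 12 remainder 2
12 ÷ 6 = 2 remainder 0
2 ÷ 6 = 0 remainder 2
Reading remainders bottom-up:
= 20243


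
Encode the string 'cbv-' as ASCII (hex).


String: 'cbv-'  (4 characters)
Per-character ASCII lookup:
  'c': lowercase starts at 97: 'c' = 97 + 2 = 99 → 0x63
  'b': lowercase starts at 97: 'b' = 97 + 1 = 98 → 0x62
  'v': lowercase starts at 97: 'v' = 97 + 21 = 118 → 0x76
  '-': special character: '-' = 45 → 0x2D
= 0x63 0x62 0x76 0x2D


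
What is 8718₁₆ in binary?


Each hex digit → 4 binary bits:
  8 = 1000
  7 = 0111
  1 = 0001
  8 = 1000
Concatenate: 1000 0111 0001 1000
= 1000011100011000


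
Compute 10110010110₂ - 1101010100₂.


Align and subtract column by column (LSB to MSB, borrowing when needed):
  10110010110
- 01101010100
  -----------
  col 0: (0 - 0 borrow-in) - 0 → 0 - 0 = 0, borrow out 0
  col 1: (1 - 0 borrow-in) - 0 → 1 - 0 = 1, borrow out 0
  col 2: (1 - 0 borrow-in) - 1 → 1 - 1 = 0, borrow out 0
  col 3: (0 - 0 borrow-in) - 0 → 0 - 0 = 0, borrow out 0
  col 4: (1 - 0 borrow-in) - 1 → 1 - 1 = 0, borrow out 0
  col 5: (0 - 0 borrow-in) - 0 → 0 - 0 = 0, borrow out 0
  col 6: (0 - 0 borrow-in) - 1 → borrow from next column: (0+2) - 1 = 1, borrow out 1
  col 7: (1 - 1 borrow-in) - 0 → 0 - 0 = 0, borrow out 0
  col 8: (1 - 0 borrow-in) - 1 → 1 - 1 = 0, borrow out 0
  col 9: (0 - 0 borrow-in) - 1 → borrow from next column: (0+2) - 1 = 1, borrow out 1
  col 10: (1 - 1 borrow-in) - 0 → 0 - 0 = 0, borrow out 0
Reading bits MSB→LSB: 01001000010
Strip leading zeros: 1001000010
= 1001000010


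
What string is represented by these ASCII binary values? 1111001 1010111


Codes (binary): 1111001 1010111
Per-code ASCII lookup:
  1111001 = 121  (range 97-122: lowercase, 121 - 97 = 24) → 'y'
  1010111 = 87  (range 65-90: uppercase, 87 - 65 = 22) → 'W'
= 'yW'


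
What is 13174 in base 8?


Divide by 8 repeatedly:
13174 ÷ 8 = 1646 remainder 6
1646 ÷ 8 = 205 remainder 6
205 ÷ 8 = 25 remainder 5
25 ÷ 8 = 3 remainder 1
3 ÷ 8 = 0 remainder 3
Reading remainders bottom-up:
= 0o31566


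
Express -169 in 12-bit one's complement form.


Original: 000010101001
Invert all bits:
  bit 0: 0 → 1
  bit 1: 0 → 1
  bit 2: 0 → 1
  bit 3: 0 → 1
  bit 4: 1 → 0
  bit 5: 0 → 1
  bit 6: 1 → 0
  bit 7: 0 → 1
  bit 8: 1 → 0
  bit 9: 0 → 1
  bit 10: 0 → 1
  bit 11: 1 → 0
= 111101010110


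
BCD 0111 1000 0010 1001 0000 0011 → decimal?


Each 4-bit group → digit:
  0111 → 7
  1000 → 8
  0010 → 2
  1001 → 9
  0000 → 0
  0011 → 3
= 782903


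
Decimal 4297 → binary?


Divide by 2 repeatedly:
4297 ÷ 2 = 2148 remainder 1
2148 ÷ 2 = 1074 remainder 0
1074 ÷ 2 = 537 remainder 0
537 ÷ 2 = 268 remainder 1
268 ÷ 2 = 134 remainder 0
134 ÷ 2 = 67 remainder 0
67 ÷ 2 = 33 remainder 1
33 ÷ 2 = 16 remainder 1
16 ÷ 2 = 8 remainder 0
8 ÷ 2 = 4 remainder 0
4 ÷ 2 = 2 remainder 0
2 ÷ 2 = 1 remainder 0
1 ÷ 2 = 0 remainder 1
Reading remainders bottom-up:
= 1000011001001


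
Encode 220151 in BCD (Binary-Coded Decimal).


Each digit → 4-bit binary:
  2 → 0010
  2 → 0010
  0 → 0000
  1 → 0001
  5 → 0101
  1 → 0001
= 0010 0010 0000 0001 0101 0001


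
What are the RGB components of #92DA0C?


Hex: #92DA0C
R = 92₁₆ = 146
G = DA₁₆ = 218
B = 0C₁₆ = 12
= RGB(146, 218, 12)


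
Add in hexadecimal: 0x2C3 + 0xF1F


Align and add column by column (LSB to MSB, each column mod 16 with carry):
  02C3
+ 0F1F
  ----
  col 0: 3(3) + F(15) + 0 (carry in) = 18 → 2(2), carry out 1
  col 1: C(12) + 1(1) + 1 (carry in) = 14 → E(14), carry out 0
  col 2: 2(2) + F(15) + 0 (carry in) = 17 → 1(1), carry out 1
  col 3: 0(0) + 0(0) + 1 (carry in) = 1 → 1(1), carry out 0
Reading digits MSB→LSB: 11E2
Strip leading zeros: 11E2
= 0x11E2


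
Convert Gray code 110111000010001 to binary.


Gray code: 110111000010001
MSB stays the same: 1
Each subsequent bit = prev_binary XOR current_gray:
  B[1] = 1 XOR 1 = 0
  B[2] = 0 XOR 0 = 0
  B[3] = 0 XOR 1 = 1
  B[4] = 1 XOR 1 = 0
  B[5] = 0 XOR 1 = 1
  B[6] = 1 XOR 0 = 1
  B[7] = 1 XOR 0 = 1
  B[8] = 1 XOR 0 = 1
  B[9] = 1 XOR 0 = 1
  B[10] = 1 XOR 1 = 0
  B[11] = 0 XOR 0 = 0
  B[12] = 0 XOR 0 = 0
  B[13] = 0 XOR 0 = 0
  B[14] = 0 XOR 1 = 1
= 100101111100001 (19425 decimal)


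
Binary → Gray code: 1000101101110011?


Binary: 1000101101110011
Gray code: G = B XOR (B >> 1)
B >> 1 = 0100010110111001
1000101101110011 XOR 0100010110111001:
  1 XOR 0 = 1
  0 XOR 1 = 1
  0 XOR 0 = 0
  0 XOR 0 = 0
  1 XOR 0 = 1
  0 XOR 1 = 1
  1 XOR 0 = 1
  1 XOR 1 = 0
  0 XOR 1 = 1
  1 XOR 0 = 1
  1 XOR 1 = 0
  1 XOR 1 = 0
  0 XOR 1 = 1
  0 XOR 0 = 0
  1 XOR 0 = 1
  1 XOR 1 = 0
= 1100111011001010


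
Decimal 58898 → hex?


Divide by 16 repeatedly:
58898 ÷ 16 = 3681 remainder 2 (2)
3681 ÷ 16 = 230 remainder 1 (1)
230 ÷ 16 = 14 remainder 6 (6)
14 ÷ 16 = 0 remainder 14 (E)
Reading remainders bottom-up:
= 0xE612


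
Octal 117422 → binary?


Each octal digit → 3 binary bits:
  1 = 001
  1 = 001
  7 = 111
  4 = 100
  2 = 010
  2 = 010
Concatenate: 001 001 111 100 010 010
= 001001111100010010


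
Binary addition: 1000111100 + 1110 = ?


Align and add column by column (LSB to MSB, carry propagating):
  01000111100
+ 00000001110
  -----------
  col 0: 0 + 0 + 0 (carry in) = 0 → bit 0, carry out 0
  col 1: 0 + 1 + 0 (carry in) = 1 → bit 1, carry out 0
  col 2: 1 + 1 + 0 (carry in) = 2 → bit 0, carry out 1
  col 3: 1 + 1 + 1 (carry in) = 3 → bit 1, carry out 1
  col 4: 1 + 0 + 1 (carry in) = 2 → bit 0, carry out 1
  col 5: 1 + 0 + 1 (carry in) = 2 → bit 0, carry out 1
  col 6: 0 + 0 + 1 (carry in) = 1 → bit 1, carry out 0
  col 7: 0 + 0 + 0 (carry in) = 0 → bit 0, carry out 0
  col 8: 0 + 0 + 0 (carry in) = 0 → bit 0, carry out 0
  col 9: 1 + 0 + 0 (carry in) = 1 → bit 1, carry out 0
  col 10: 0 + 0 + 0 (carry in) = 0 → bit 0, carry out 0
Reading bits MSB→LSB: 01001001010
Strip leading zeros: 1001001010
= 1001001010


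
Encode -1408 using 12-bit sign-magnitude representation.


Sign bit: 1 (negative)
Magnitude: 1408 = 10110000000
= 110110000000


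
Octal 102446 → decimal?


Positional values:
Position 0: 6 × 8^0 = 6
Position 1: 4 × 8^1 = 32
Position 2: 4 × 8^2 = 256
Position 3: 2 × 8^3 = 1024
Position 4: 0 × 8^4 = 0
Position 5: 1 × 8^5 = 32768
Sum = 6 + 32 + 256 + 1024 + 0 + 32768
= 34086


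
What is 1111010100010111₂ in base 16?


Group into 4-bit nibbles: 1111010100010111
  1111 = F
  0101 = 5
  0001 = 1
  0111 = 7
= 0xF517


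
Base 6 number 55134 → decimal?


Positional values (base 6):
  4 × 6^0 = 4 × 1 = 4
  3 × 6^1 = 3 × 6 = 18
  1 × 6^2 = 1 × 36 = 36
  5 × 6^3 = 5 × 216 = 1080
  5 × 6^4 = 5 × 1296 = 6480
Sum = 4 + 18 + 36 + 1080 + 6480
= 7618


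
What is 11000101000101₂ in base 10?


Positional values:
Bit 0: 1 × 2^0 = 1
Bit 2: 1 × 2^2 = 4
Bit 6: 1 × 2^6 = 64
Bit 8: 1 × 2^8 = 256
Bit 12: 1 × 2^12 = 4096
Bit 13: 1 × 2^13 = 8192
Sum = 1 + 4 + 64 + 256 + 4096 + 8192
= 12613


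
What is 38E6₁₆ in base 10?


Positional values:
Position 0: 6 × 16^0 = 6 × 1 = 6
Position 1: E × 16^1 = 14 × 16 = 224
Position 2: 8 × 16^2 = 8 × 256 = 2048
Position 3: 3 × 16^3 = 3 × 4096 = 12288
Sum = 6 + 224 + 2048 + 12288
= 14566
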